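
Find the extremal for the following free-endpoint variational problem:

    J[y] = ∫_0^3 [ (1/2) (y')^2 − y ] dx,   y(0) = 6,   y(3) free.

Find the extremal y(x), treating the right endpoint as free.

The Lagrangian L = (1/2) (y')^2 − y gives
    ∂L/∂y = −1,   ∂L/∂y' = y'.
Euler-Lagrange: d/dx(y') − (−1) = 0, i.e. y'' + 1 = 0, so
    y(x) = −(1/2) x^2 + C1 x + C2.
Fixed left endpoint y(0) = 6 ⇒ C2 = 6.
The right endpoint x = 3 is free, so the natural (transversality) condition is ∂L/∂y' |_{x=3} = 0, i.e. y'(3) = 0.
Compute y'(x) = −1 x + C1, so y'(3) = −3 + C1 = 0 ⇒ C1 = 3.
Therefore the extremal is
    y(x) = −x^2/2 + 3 x + 6.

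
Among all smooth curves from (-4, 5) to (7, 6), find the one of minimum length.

Arc-length functional: J[y] = ∫ sqrt(1 + (y')^2) dx.
Lagrangian L = sqrt(1 + (y')^2) has no explicit y dependence, so ∂L/∂y = 0 and the Euler-Lagrange equation gives
    d/dx( y' / sqrt(1 + (y')^2) ) = 0  ⇒  y' / sqrt(1 + (y')^2) = const.
Hence y' is constant, so y(x) is affine.
Fitting the endpoints (-4, 5) and (7, 6):
    slope m = (6 − 5) / (7 − (-4)) = 1/11,
    intercept c = 5 − m·(-4) = 59/11.
Extremal: y(x) = (1/11) x + 59/11.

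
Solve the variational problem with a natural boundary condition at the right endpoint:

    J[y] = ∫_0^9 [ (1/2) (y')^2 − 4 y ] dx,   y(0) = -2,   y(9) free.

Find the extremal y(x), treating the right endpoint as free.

The Lagrangian L = (1/2) (y')^2 − 4 y gives
    ∂L/∂y = −4,   ∂L/∂y' = y'.
Euler-Lagrange: d/dx(y') − (−4) = 0, i.e. y'' + 4 = 0, so
    y(x) = −(4/2) x^2 + C1 x + C2.
Fixed left endpoint y(0) = -2 ⇒ C2 = -2.
The right endpoint x = 9 is free, so the natural (transversality) condition is ∂L/∂y' |_{x=9} = 0, i.e. y'(9) = 0.
Compute y'(x) = −4 x + C1, so y'(9) = −36 + C1 = 0 ⇒ C1 = 36.
Therefore the extremal is
    y(x) = −2 x^2 + 36 x − 2.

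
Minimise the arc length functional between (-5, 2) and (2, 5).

Arc-length functional: J[y] = ∫ sqrt(1 + (y')^2) dx.
Lagrangian L = sqrt(1 + (y')^2) has no explicit y dependence, so ∂L/∂y = 0 and the Euler-Lagrange equation gives
    d/dx( y' / sqrt(1 + (y')^2) ) = 0  ⇒  y' / sqrt(1 + (y')^2) = const.
Hence y' is constant, so y(x) is affine.
Fitting the endpoints (-5, 2) and (2, 5):
    slope m = (5 − 2) / (2 − (-5)) = 3/7,
    intercept c = 2 − m·(-5) = 29/7.
Extremal: y(x) = (3/7) x + 29/7.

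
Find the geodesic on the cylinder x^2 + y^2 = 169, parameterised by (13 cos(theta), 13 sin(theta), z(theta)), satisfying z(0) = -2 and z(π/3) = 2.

Parameterise the cylinder of radius R = 13 as
    r(θ) = (13 cos θ, 13 sin θ, z(θ)).
The arc-length element is
    ds = sqrt(169 + (dz/dθ)^2) dθ,
so the Lagrangian is L = sqrt(169 + z'^2).
L depends on z' only, not on z or θ, so ∂L/∂z = 0 and
    ∂L/∂z' = z' / sqrt(169 + z'^2).
The Euler-Lagrange equation gives
    d/dθ( z' / sqrt(169 + z'^2) ) = 0,
so z' is constant. Integrating once:
    z(θ) = a θ + b,
a helix on the cylinder (a straight line when the cylinder is unrolled). The constants a, b are determined by the endpoint conditions.
With endpoint conditions z(0) = -2 and z(π/3) = 2: from z(0) = b we get b = -2, and a·π/3 + -2 = 2 gives a = 12/π, so
    z(θ) = (12/π) θ − 2.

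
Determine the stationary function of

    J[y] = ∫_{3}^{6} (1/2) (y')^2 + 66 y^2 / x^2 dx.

The Lagrangian is L = (1/2) (y')^2 + 66 y^2 / x^2.
Compute ∂L/∂y = 132y/x^2, ∂L/∂y' = y'.
The Euler-Lagrange equation d/dx(∂L/∂y') − ∂L/∂y = 0 reduces to
    y'' − 132/x^2 · y = 0  (x > 0).
Its general solution is
    y(x) = A x^12 + B x^(-11),
with A, B fixed by the endpoint conditions.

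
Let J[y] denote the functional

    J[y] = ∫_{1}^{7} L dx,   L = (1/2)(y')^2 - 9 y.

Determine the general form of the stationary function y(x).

The Lagrangian is L = (1/2)(y')^2 - 9 y.
∂L/∂y = -9.
∂L/∂y' = y'.
The Euler-Lagrange equation d/dx(∂L/∂y') − ∂L/∂y = 0 becomes:
    y'' + 9 = 0
General solution: y(x) = -(9/2) x^2 + A x + B, where A and B are arbitrary constants fixed by the endpoint conditions.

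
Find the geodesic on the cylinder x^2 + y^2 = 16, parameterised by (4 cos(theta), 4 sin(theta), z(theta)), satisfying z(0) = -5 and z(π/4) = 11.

Parameterise the cylinder of radius R = 4 as
    r(θ) = (4 cos θ, 4 sin θ, z(θ)).
The arc-length element is
    ds = sqrt(16 + (dz/dθ)^2) dθ,
so the Lagrangian is L = sqrt(16 + z'^2).
L depends on z' only, not on z or θ, so ∂L/∂z = 0 and
    ∂L/∂z' = z' / sqrt(16 + z'^2).
The Euler-Lagrange equation gives
    d/dθ( z' / sqrt(16 + z'^2) ) = 0,
so z' is constant. Integrating once:
    z(θ) = a θ + b,
a helix on the cylinder (a straight line when the cylinder is unrolled). The constants a, b are determined by the endpoint conditions.
With endpoint conditions z(0) = -5 and z(π/4) = 11: from z(0) = b we get b = -5, and a·π/4 + -5 = 11 gives a = 64/π, so
    z(θ) = (64/π) θ − 5.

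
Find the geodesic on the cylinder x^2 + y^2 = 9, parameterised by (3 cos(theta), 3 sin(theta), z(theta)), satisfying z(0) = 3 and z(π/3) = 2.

Parameterise the cylinder of radius R = 3 as
    r(θ) = (3 cos θ, 3 sin θ, z(θ)).
The arc-length element is
    ds = sqrt(9 + (dz/dθ)^2) dθ,
so the Lagrangian is L = sqrt(9 + z'^2).
L depends on z' only, not on z or θ, so ∂L/∂z = 0 and
    ∂L/∂z' = z' / sqrt(9 + z'^2).
The Euler-Lagrange equation gives
    d/dθ( z' / sqrt(9 + z'^2) ) = 0,
so z' is constant. Integrating once:
    z(θ) = a θ + b,
a helix on the cylinder (a straight line when the cylinder is unrolled). The constants a, b are determined by the endpoint conditions.
With endpoint conditions z(0) = 3 and z(π/3) = 2: from z(0) = b we get b = 3, and a·π/3 + 3 = 2 gives a = -3/π, so
    z(θ) = (-3/π) θ + 3.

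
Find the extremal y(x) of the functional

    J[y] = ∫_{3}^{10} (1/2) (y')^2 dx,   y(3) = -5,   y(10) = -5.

The Lagrangian is L = (1/2) (y')^2.
Compute ∂L/∂y = 0, ∂L/∂y' = y'.
The Euler-Lagrange equation d/dx(∂L/∂y') − ∂L/∂y = 0 reduces to
    y'' = 0.
Its general solution is
    y(x) = A x + B,
with A, B fixed by the endpoint conditions.
Applying the endpoint conditions y(3) = -5 and y(10) = -5: solve A·3 + B = -5 and A·10 + B = -5. Subtracting gives A(10 − 3) = -5 − -5, so A = 0, and B = -5 − A·3 = -5. Therefore
    y(x) = -5.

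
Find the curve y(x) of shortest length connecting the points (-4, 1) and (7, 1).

Arc-length functional: J[y] = ∫ sqrt(1 + (y')^2) dx.
Lagrangian L = sqrt(1 + (y')^2) has no explicit y dependence, so ∂L/∂y = 0 and the Euler-Lagrange equation gives
    d/dx( y' / sqrt(1 + (y')^2) ) = 0  ⇒  y' / sqrt(1 + (y')^2) = const.
Hence y' is constant, so y(x) is affine.
Fitting the endpoints (-4, 1) and (7, 1):
    slope m = (1 − 1) / (7 − (-4)) = 0,
    intercept c = 1 − m·(-4) = 1.
Extremal: y(x) = 1.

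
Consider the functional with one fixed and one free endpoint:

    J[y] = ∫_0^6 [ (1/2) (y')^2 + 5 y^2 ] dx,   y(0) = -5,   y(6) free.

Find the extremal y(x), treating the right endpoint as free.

The Lagrangian L = (1/2) (y')^2 + 5 y^2 gives
    ∂L/∂y = 10 y,   ∂L/∂y' = y'.
Euler-Lagrange: y'' − 10 y = 0.
With k = sqrt(10), the general solution is
    y(x) = A cosh(sqrt(10) x) + B sinh(sqrt(10) x).
Fixed left endpoint y(0) = -5 ⇒ A = -5.
The right endpoint x = 6 is free, so the natural (transversality) condition is ∂L/∂y' |_{x=6} = 0, i.e. y'(6) = 0.
Compute y'(x) = A k sinh(k x) + B k cosh(k x), so
    y'(6) = A k sinh(k·6) + B k cosh(k·6) = 0
    ⇒ B = −A tanh(k·6) = 5 tanh(sqrt(10)·6).
Therefore the extremal is
    y(x) = −5 cosh(sqrt(10) x) + 5 tanh(sqrt(10)·6) sinh(sqrt(10) x).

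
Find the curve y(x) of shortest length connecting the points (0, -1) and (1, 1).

Arc-length functional: J[y] = ∫ sqrt(1 + (y')^2) dx.
Lagrangian L = sqrt(1 + (y')^2) has no explicit y dependence, so ∂L/∂y = 0 and the Euler-Lagrange equation gives
    d/dx( y' / sqrt(1 + (y')^2) ) = 0  ⇒  y' / sqrt(1 + (y')^2) = const.
Hence y' is constant, so y(x) is affine.
Fitting the endpoints (0, -1) and (1, 1):
    slope m = (1 − (-1)) / (1 − 0) = 2,
    intercept c = (-1) − m·0 = -1.
Extremal: y(x) = 2 x - 1.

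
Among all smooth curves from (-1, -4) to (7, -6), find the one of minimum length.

Arc-length functional: J[y] = ∫ sqrt(1 + (y')^2) dx.
Lagrangian L = sqrt(1 + (y')^2) has no explicit y dependence, so ∂L/∂y = 0 and the Euler-Lagrange equation gives
    d/dx( y' / sqrt(1 + (y')^2) ) = 0  ⇒  y' / sqrt(1 + (y')^2) = const.
Hence y' is constant, so y(x) is affine.
Fitting the endpoints (-1, -4) and (7, -6):
    slope m = ((-6) − (-4)) / (7 − (-1)) = -1/4,
    intercept c = (-4) − m·(-1) = -17/4.
Extremal: y(x) = (-1/4) x - 17/4.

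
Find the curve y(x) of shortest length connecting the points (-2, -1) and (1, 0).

Arc-length functional: J[y] = ∫ sqrt(1 + (y')^2) dx.
Lagrangian L = sqrt(1 + (y')^2) has no explicit y dependence, so ∂L/∂y = 0 and the Euler-Lagrange equation gives
    d/dx( y' / sqrt(1 + (y')^2) ) = 0  ⇒  y' / sqrt(1 + (y')^2) = const.
Hence y' is constant, so y(x) is affine.
Fitting the endpoints (-2, -1) and (1, 0):
    slope m = (0 − (-1)) / (1 − (-2)) = 1/3,
    intercept c = (-1) − m·(-2) = -1/3.
Extremal: y(x) = (1/3) x - 1/3.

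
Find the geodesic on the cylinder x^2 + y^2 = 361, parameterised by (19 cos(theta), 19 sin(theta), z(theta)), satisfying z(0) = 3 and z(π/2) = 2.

Parameterise the cylinder of radius R = 19 as
    r(θ) = (19 cos θ, 19 sin θ, z(θ)).
The arc-length element is
    ds = sqrt(361 + (dz/dθ)^2) dθ,
so the Lagrangian is L = sqrt(361 + z'^2).
L depends on z' only, not on z or θ, so ∂L/∂z = 0 and
    ∂L/∂z' = z' / sqrt(361 + z'^2).
The Euler-Lagrange equation gives
    d/dθ( z' / sqrt(361 + z'^2) ) = 0,
so z' is constant. Integrating once:
    z(θ) = a θ + b,
a helix on the cylinder (a straight line when the cylinder is unrolled). The constants a, b are determined by the endpoint conditions.
With endpoint conditions z(0) = 3 and z(π/2) = 2: from z(0) = b we get b = 3, and a·π/2 + 3 = 2 gives a = -2/π, so
    z(θ) = (-2/π) θ + 3.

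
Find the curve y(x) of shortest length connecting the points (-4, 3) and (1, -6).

Arc-length functional: J[y] = ∫ sqrt(1 + (y')^2) dx.
Lagrangian L = sqrt(1 + (y')^2) has no explicit y dependence, so ∂L/∂y = 0 and the Euler-Lagrange equation gives
    d/dx( y' / sqrt(1 + (y')^2) ) = 0  ⇒  y' / sqrt(1 + (y')^2) = const.
Hence y' is constant, so y(x) is affine.
Fitting the endpoints (-4, 3) and (1, -6):
    slope m = ((-6) − 3) / (1 − (-4)) = -9/5,
    intercept c = 3 − m·(-4) = -21/5.
Extremal: y(x) = (-9/5) x - 21/5.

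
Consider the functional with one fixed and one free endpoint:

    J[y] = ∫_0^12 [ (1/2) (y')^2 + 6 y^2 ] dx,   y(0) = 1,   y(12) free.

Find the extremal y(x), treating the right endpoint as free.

The Lagrangian L = (1/2) (y')^2 + 6 y^2 gives
    ∂L/∂y = 12 y,   ∂L/∂y' = y'.
Euler-Lagrange: y'' − 12 y = 0.
With k = sqrt(12), the general solution is
    y(x) = A cosh(sqrt(12) x) + B sinh(sqrt(12) x).
Fixed left endpoint y(0) = 1 ⇒ A = 1.
The right endpoint x = 12 is free, so the natural (transversality) condition is ∂L/∂y' |_{x=12} = 0, i.e. y'(12) = 0.
Compute y'(x) = A k sinh(k x) + B k cosh(k x), so
    y'(12) = A k sinh(k·12) + B k cosh(k·12) = 0
    ⇒ B = −A tanh(k·12) = − tanh(sqrt(12)·12).
Therefore the extremal is
    y(x) = cosh(sqrt(12) x) − tanh(sqrt(12)·12) sinh(sqrt(12) x).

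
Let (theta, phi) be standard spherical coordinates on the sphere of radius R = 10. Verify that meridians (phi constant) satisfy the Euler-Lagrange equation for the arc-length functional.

On the sphere of radius R = 10 with spherical coordinates (θ, φ), the induced metric is
    ds^2 = 100(dθ^2 + sin^2(θ) dφ^2).
Using θ as the parameter, the arc-length functional becomes
    J[φ] = ∫ 10 sqrt(1 + sin^2(θ) (dφ/dθ)^2) dθ.
So L = 10 sqrt(1 + sin^2(θ) φ'^2). Compute
    ∂L/∂φ = 0  (L has no explicit φ dependence),
    ∂L/∂φ' = 10 sin^2(θ) φ' / sqrt(1 + sin^2(θ) φ'^2).
For the candidate φ(θ) = c (constant), φ' = 0, so ∂L/∂φ' evaluated along the candidate vanishes, and ∂L/∂φ is identically zero. Hence
    d/dθ(∂L/∂φ') − ∂L/∂φ = 0
is satisfied. Therefore meridians φ = const are extremals of arc length — they are geodesics on the sphere.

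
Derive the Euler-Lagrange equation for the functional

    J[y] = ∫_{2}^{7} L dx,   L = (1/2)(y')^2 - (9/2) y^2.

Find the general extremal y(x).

The Lagrangian is L = (1/2)(y')^2 - (9/2) y^2.
∂L/∂y = -9y.
∂L/∂y' = y'.
The Euler-Lagrange equation d/dx(∂L/∂y') − ∂L/∂y = 0 becomes:
    y'' + 9 y = 0
General solution: y(x) = A sin(3x) + B cos(3x), where A and B are arbitrary constants fixed by the endpoint conditions.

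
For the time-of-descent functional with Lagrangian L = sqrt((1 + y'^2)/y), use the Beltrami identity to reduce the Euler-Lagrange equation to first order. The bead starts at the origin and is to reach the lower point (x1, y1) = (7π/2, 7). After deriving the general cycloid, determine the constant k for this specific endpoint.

The Lagrangian L = sqrt((1 + y'^2) / y) has no explicit x dependence, so the Beltrami identity applies:
    L − y' ∂L/∂y' = C.
Compute ∂L/∂y' = y' / sqrt(y (1 + y'^2)).
Substitute:
    sqrt((1 + y'^2)/y) − y'·y' / sqrt(y (1 + y'^2))
    = (1 + y'^2) / sqrt(y (1 + y'^2)) − y'^2 / sqrt(y (1 + y'^2))
    = 1 / sqrt(y (1 + y'^2)) = C.
Squaring and rearranging gives the first integral
    y (1 + y'^2) = 1/C^2 =: k   (constant).
Solving this first-order ODE by the substitution
    y = (k/2)(1 − cos θ)
yields the cycloid parameterisation
    x(θ) = (k/2)(θ − sin θ),   y(θ) = (k/2)(1 − cos θ).
The constant k is fixed by the endpoint condition.
Now fit the given lower endpoint (x1, y1) = (7π/2, 7). At the bottom of the first arch (θ = π), the parametric equations give
    y(π) = (k/2)(1 − cos π) = k,
    x(π) = (k/2)(π − sin π) = kπ/2.
Matching y(π) = 7 gives k = 7, consistent with x(π) = 7π/2. Therefore the specific cycloid is
    x(θ) = (7/2)(θ − sin θ),   y(θ) = (7/2)(1 − cos θ).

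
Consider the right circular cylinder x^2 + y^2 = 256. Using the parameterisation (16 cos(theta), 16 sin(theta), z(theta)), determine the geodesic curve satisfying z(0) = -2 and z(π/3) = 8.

Parameterise the cylinder of radius R = 16 as
    r(θ) = (16 cos θ, 16 sin θ, z(θ)).
The arc-length element is
    ds = sqrt(256 + (dz/dθ)^2) dθ,
so the Lagrangian is L = sqrt(256 + z'^2).
L depends on z' only, not on z or θ, so ∂L/∂z = 0 and
    ∂L/∂z' = z' / sqrt(256 + z'^2).
The Euler-Lagrange equation gives
    d/dθ( z' / sqrt(256 + z'^2) ) = 0,
so z' is constant. Integrating once:
    z(θ) = a θ + b,
a helix on the cylinder (a straight line when the cylinder is unrolled). The constants a, b are determined by the endpoint conditions.
With endpoint conditions z(0) = -2 and z(π/3) = 8: from z(0) = b we get b = -2, and a·π/3 + -2 = 8 gives a = 30/π, so
    z(θ) = (30/π) θ − 2.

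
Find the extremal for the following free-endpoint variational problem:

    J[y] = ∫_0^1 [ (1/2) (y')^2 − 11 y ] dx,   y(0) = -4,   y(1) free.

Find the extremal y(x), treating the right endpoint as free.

The Lagrangian L = (1/2) (y')^2 − 11 y gives
    ∂L/∂y = −11,   ∂L/∂y' = y'.
Euler-Lagrange: d/dx(y') − (−11) = 0, i.e. y'' + 11 = 0, so
    y(x) = −(11/2) x^2 + C1 x + C2.
Fixed left endpoint y(0) = -4 ⇒ C2 = -4.
The right endpoint x = 1 is free, so the natural (transversality) condition is ∂L/∂y' |_{x=1} = 0, i.e. y'(1) = 0.
Compute y'(x) = −11 x + C1, so y'(1) = −11 + C1 = 0 ⇒ C1 = 11.
Therefore the extremal is
    y(x) = −(11/2) x^2 + 11 x − 4.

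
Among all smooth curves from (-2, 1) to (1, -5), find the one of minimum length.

Arc-length functional: J[y] = ∫ sqrt(1 + (y')^2) dx.
Lagrangian L = sqrt(1 + (y')^2) has no explicit y dependence, so ∂L/∂y = 0 and the Euler-Lagrange equation gives
    d/dx( y' / sqrt(1 + (y')^2) ) = 0  ⇒  y' / sqrt(1 + (y')^2) = const.
Hence y' is constant, so y(x) is affine.
Fitting the endpoints (-2, 1) and (1, -5):
    slope m = ((-5) − 1) / (1 − (-2)) = -2,
    intercept c = 1 − m·(-2) = -3.
Extremal: y(x) = -2 x - 3.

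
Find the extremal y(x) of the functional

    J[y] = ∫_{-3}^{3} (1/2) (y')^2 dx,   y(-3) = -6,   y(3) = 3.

The Lagrangian is L = (1/2) (y')^2.
Compute ∂L/∂y = 0, ∂L/∂y' = y'.
The Euler-Lagrange equation d/dx(∂L/∂y') − ∂L/∂y = 0 reduces to
    y'' = 0.
Its general solution is
    y(x) = A x + B,
with A, B fixed by the endpoint conditions.
Applying the endpoint conditions y(-3) = -6 and y(3) = 3: solve A·-3 + B = -6 and A·3 + B = 3. Subtracting gives A(3 − -3) = 3 − -6, so A = 3/2, and B = -6 − A·-3 = -3/2. Therefore
    y(x) = (3/2) x - 3/2.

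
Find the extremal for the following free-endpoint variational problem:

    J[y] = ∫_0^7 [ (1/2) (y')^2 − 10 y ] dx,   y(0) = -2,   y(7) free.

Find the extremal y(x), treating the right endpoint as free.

The Lagrangian L = (1/2) (y')^2 − 10 y gives
    ∂L/∂y = −10,   ∂L/∂y' = y'.
Euler-Lagrange: d/dx(y') − (−10) = 0, i.e. y'' + 10 = 0, so
    y(x) = −(10/2) x^2 + C1 x + C2.
Fixed left endpoint y(0) = -2 ⇒ C2 = -2.
The right endpoint x = 7 is free, so the natural (transversality) condition is ∂L/∂y' |_{x=7} = 0, i.e. y'(7) = 0.
Compute y'(x) = −10 x + C1, so y'(7) = −70 + C1 = 0 ⇒ C1 = 70.
Therefore the extremal is
    y(x) = −5 x^2 + 70 x − 2.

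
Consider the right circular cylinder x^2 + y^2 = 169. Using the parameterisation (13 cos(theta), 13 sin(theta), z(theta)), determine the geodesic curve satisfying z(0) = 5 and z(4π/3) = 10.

Parameterise the cylinder of radius R = 13 as
    r(θ) = (13 cos θ, 13 sin θ, z(θ)).
The arc-length element is
    ds = sqrt(169 + (dz/dθ)^2) dθ,
so the Lagrangian is L = sqrt(169 + z'^2).
L depends on z' only, not on z or θ, so ∂L/∂z = 0 and
    ∂L/∂z' = z' / sqrt(169 + z'^2).
The Euler-Lagrange equation gives
    d/dθ( z' / sqrt(169 + z'^2) ) = 0,
so z' is constant. Integrating once:
    z(θ) = a θ + b,
a helix on the cylinder (a straight line when the cylinder is unrolled). The constants a, b are determined by the endpoint conditions.
With endpoint conditions z(0) = 5 and z(4π/3) = 10: from z(0) = b we get b = 5, and a·4π/3 + 5 = 10 gives a = 15/(4π), so
    z(θ) = (15/(4π)) θ + 5.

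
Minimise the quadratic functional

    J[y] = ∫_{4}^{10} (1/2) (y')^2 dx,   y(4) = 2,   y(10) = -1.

The Lagrangian is L = (1/2) (y')^2.
Compute ∂L/∂y = 0, ∂L/∂y' = y'.
The Euler-Lagrange equation d/dx(∂L/∂y') − ∂L/∂y = 0 reduces to
    y'' = 0.
Its general solution is
    y(x) = A x + B,
with A, B fixed by the endpoint conditions.
Applying the endpoint conditions y(4) = 2 and y(10) = -1: solve A·4 + B = 2 and A·10 + B = -1. Subtracting gives A(10 − 4) = -1 − 2, so A = -1/2, and B = 2 − A·4 = 4. Therefore
    y(x) = (-1/2) x + 4.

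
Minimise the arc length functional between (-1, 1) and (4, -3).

Arc-length functional: J[y] = ∫ sqrt(1 + (y')^2) dx.
Lagrangian L = sqrt(1 + (y')^2) has no explicit y dependence, so ∂L/∂y = 0 and the Euler-Lagrange equation gives
    d/dx( y' / sqrt(1 + (y')^2) ) = 0  ⇒  y' / sqrt(1 + (y')^2) = const.
Hence y' is constant, so y(x) is affine.
Fitting the endpoints (-1, 1) and (4, -3):
    slope m = ((-3) − 1) / (4 − (-1)) = -4/5,
    intercept c = 1 − m·(-1) = 1/5.
Extremal: y(x) = (-4/5) x + 1/5.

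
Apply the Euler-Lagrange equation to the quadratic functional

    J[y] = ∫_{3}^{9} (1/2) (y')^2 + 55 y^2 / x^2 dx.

The Lagrangian is L = (1/2) (y')^2 + 55 y^2 / x^2.
Compute ∂L/∂y = 110y/x^2, ∂L/∂y' = y'.
The Euler-Lagrange equation d/dx(∂L/∂y') − ∂L/∂y = 0 reduces to
    y'' − 110/x^2 · y = 0  (x > 0).
Its general solution is
    y(x) = A x^11 + B x^(-10),
with A, B fixed by the endpoint conditions.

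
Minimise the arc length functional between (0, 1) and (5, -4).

Arc-length functional: J[y] = ∫ sqrt(1 + (y')^2) dx.
Lagrangian L = sqrt(1 + (y')^2) has no explicit y dependence, so ∂L/∂y = 0 and the Euler-Lagrange equation gives
    d/dx( y' / sqrt(1 + (y')^2) ) = 0  ⇒  y' / sqrt(1 + (y')^2) = const.
Hence y' is constant, so y(x) is affine.
Fitting the endpoints (0, 1) and (5, -4):
    slope m = ((-4) − 1) / (5 − 0) = -1,
    intercept c = 1 − m·0 = 1.
Extremal: y(x) = -x + 1.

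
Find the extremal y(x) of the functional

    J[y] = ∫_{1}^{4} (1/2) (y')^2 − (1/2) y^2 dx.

The Lagrangian is L = (1/2) (y')^2 − (1/2) y^2.
Compute ∂L/∂y = -y, ∂L/∂y' = y'.
The Euler-Lagrange equation d/dx(∂L/∂y') − ∂L/∂y = 0 reduces to
    y'' + y = 0.
Its general solution is
    y(x) = A sin(x) + B cos(x),
with A, B fixed by the endpoint conditions.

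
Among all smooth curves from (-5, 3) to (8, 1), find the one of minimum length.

Arc-length functional: J[y] = ∫ sqrt(1 + (y')^2) dx.
Lagrangian L = sqrt(1 + (y')^2) has no explicit y dependence, so ∂L/∂y = 0 and the Euler-Lagrange equation gives
    d/dx( y' / sqrt(1 + (y')^2) ) = 0  ⇒  y' / sqrt(1 + (y')^2) = const.
Hence y' is constant, so y(x) is affine.
Fitting the endpoints (-5, 3) and (8, 1):
    slope m = (1 − 3) / (8 − (-5)) = -2/13,
    intercept c = 3 − m·(-5) = 29/13.
Extremal: y(x) = (-2/13) x + 29/13.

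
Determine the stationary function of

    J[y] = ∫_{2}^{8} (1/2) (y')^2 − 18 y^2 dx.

The Lagrangian is L = (1/2) (y')^2 − 18 y^2.
Compute ∂L/∂y = -36y, ∂L/∂y' = y'.
The Euler-Lagrange equation d/dx(∂L/∂y') − ∂L/∂y = 0 reduces to
    y'' + 36 y = 0.
Its general solution is
    y(x) = A sin(6x) + B cos(6x),
with A, B fixed by the endpoint conditions.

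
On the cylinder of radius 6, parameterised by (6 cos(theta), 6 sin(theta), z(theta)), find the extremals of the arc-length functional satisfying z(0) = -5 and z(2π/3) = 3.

Parameterise the cylinder of radius R = 6 as
    r(θ) = (6 cos θ, 6 sin θ, z(θ)).
The arc-length element is
    ds = sqrt(36 + (dz/dθ)^2) dθ,
so the Lagrangian is L = sqrt(36 + z'^2).
L depends on z' only, not on z or θ, so ∂L/∂z = 0 and
    ∂L/∂z' = z' / sqrt(36 + z'^2).
The Euler-Lagrange equation gives
    d/dθ( z' / sqrt(36 + z'^2) ) = 0,
so z' is constant. Integrating once:
    z(θ) = a θ + b,
a helix on the cylinder (a straight line when the cylinder is unrolled). The constants a, b are determined by the endpoint conditions.
With endpoint conditions z(0) = -5 and z(2π/3) = 3: from z(0) = b we get b = -5, and a·2π/3 + -5 = 3 gives a = 12/π, so
    z(θ) = (12/π) θ − 5.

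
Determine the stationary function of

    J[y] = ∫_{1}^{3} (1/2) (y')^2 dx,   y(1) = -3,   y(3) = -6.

The Lagrangian is L = (1/2) (y')^2.
Compute ∂L/∂y = 0, ∂L/∂y' = y'.
The Euler-Lagrange equation d/dx(∂L/∂y') − ∂L/∂y = 0 reduces to
    y'' = 0.
Its general solution is
    y(x) = A x + B,
with A, B fixed by the endpoint conditions.
Applying the endpoint conditions y(1) = -3 and y(3) = -6: solve A·1 + B = -3 and A·3 + B = -6. Subtracting gives A(3 − 1) = -6 − -3, so A = -3/2, and B = -3 − A·1 = -3/2. Therefore
    y(x) = (-3/2) x - 3/2.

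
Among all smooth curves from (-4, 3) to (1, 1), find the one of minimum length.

Arc-length functional: J[y] = ∫ sqrt(1 + (y')^2) dx.
Lagrangian L = sqrt(1 + (y')^2) has no explicit y dependence, so ∂L/∂y = 0 and the Euler-Lagrange equation gives
    d/dx( y' / sqrt(1 + (y')^2) ) = 0  ⇒  y' / sqrt(1 + (y')^2) = const.
Hence y' is constant, so y(x) is affine.
Fitting the endpoints (-4, 3) and (1, 1):
    slope m = (1 − 3) / (1 − (-4)) = -2/5,
    intercept c = 3 − m·(-4) = 7/5.
Extremal: y(x) = (-2/5) x + 7/5.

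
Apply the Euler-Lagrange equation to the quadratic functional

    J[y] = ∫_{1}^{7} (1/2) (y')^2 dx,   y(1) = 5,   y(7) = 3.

The Lagrangian is L = (1/2) (y')^2.
Compute ∂L/∂y = 0, ∂L/∂y' = y'.
The Euler-Lagrange equation d/dx(∂L/∂y') − ∂L/∂y = 0 reduces to
    y'' = 0.
Its general solution is
    y(x) = A x + B,
with A, B fixed by the endpoint conditions.
Applying the endpoint conditions y(1) = 5 and y(7) = 3: solve A·1 + B = 5 and A·7 + B = 3. Subtracting gives A(7 − 1) = 3 − 5, so A = -1/3, and B = 5 − A·1 = 16/3. Therefore
    y(x) = (-1/3) x + 16/3.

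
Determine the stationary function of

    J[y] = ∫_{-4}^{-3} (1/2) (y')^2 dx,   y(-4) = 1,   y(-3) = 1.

The Lagrangian is L = (1/2) (y')^2.
Compute ∂L/∂y = 0, ∂L/∂y' = y'.
The Euler-Lagrange equation d/dx(∂L/∂y') − ∂L/∂y = 0 reduces to
    y'' = 0.
Its general solution is
    y(x) = A x + B,
with A, B fixed by the endpoint conditions.
Applying the endpoint conditions y(-4) = 1 and y(-3) = 1: solve A·-4 + B = 1 and A·-3 + B = 1. Subtracting gives A(-3 − -4) = 1 − 1, so A = 0, and B = 1 − A·-4 = 1. Therefore
    y(x) = 1.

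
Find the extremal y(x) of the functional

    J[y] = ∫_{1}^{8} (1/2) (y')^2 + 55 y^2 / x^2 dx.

The Lagrangian is L = (1/2) (y')^2 + 55 y^2 / x^2.
Compute ∂L/∂y = 110y/x^2, ∂L/∂y' = y'.
The Euler-Lagrange equation d/dx(∂L/∂y') − ∂L/∂y = 0 reduces to
    y'' − 110/x^2 · y = 0  (x > 0).
Its general solution is
    y(x) = A x^11 + B x^(-10),
with A, B fixed by the endpoint conditions.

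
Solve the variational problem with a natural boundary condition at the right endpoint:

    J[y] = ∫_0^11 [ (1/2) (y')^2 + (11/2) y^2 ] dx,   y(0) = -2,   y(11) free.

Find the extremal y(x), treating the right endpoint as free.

The Lagrangian L = (1/2) (y')^2 + (11/2) y^2 gives
    ∂L/∂y = 11 y,   ∂L/∂y' = y'.
Euler-Lagrange: y'' − 11 y = 0.
With k = sqrt(11), the general solution is
    y(x) = A cosh(sqrt(11) x) + B sinh(sqrt(11) x).
Fixed left endpoint y(0) = -2 ⇒ A = -2.
The right endpoint x = 11 is free, so the natural (transversality) condition is ∂L/∂y' |_{x=11} = 0, i.e. y'(11) = 0.
Compute y'(x) = A k sinh(k x) + B k cosh(k x), so
    y'(11) = A k sinh(k·11) + B k cosh(k·11) = 0
    ⇒ B = −A tanh(k·11) = 2 tanh(sqrt(11)·11).
Therefore the extremal is
    y(x) = −2 cosh(sqrt(11) x) + 2 tanh(sqrt(11)·11) sinh(sqrt(11) x).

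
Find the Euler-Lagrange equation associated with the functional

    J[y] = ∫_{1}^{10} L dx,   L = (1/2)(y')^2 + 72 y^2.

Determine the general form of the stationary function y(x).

The Lagrangian is L = (1/2)(y')^2 + 72 y^2.
∂L/∂y = 144y.
∂L/∂y' = y'.
The Euler-Lagrange equation d/dx(∂L/∂y') − ∂L/∂y = 0 becomes:
    y'' - 144 y = 0
General solution: y(x) = A e^(12x) + B e^(-12x), where A and B are arbitrary constants fixed by the endpoint conditions.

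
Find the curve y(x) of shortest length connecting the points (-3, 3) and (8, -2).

Arc-length functional: J[y] = ∫ sqrt(1 + (y')^2) dx.
Lagrangian L = sqrt(1 + (y')^2) has no explicit y dependence, so ∂L/∂y = 0 and the Euler-Lagrange equation gives
    d/dx( y' / sqrt(1 + (y')^2) ) = 0  ⇒  y' / sqrt(1 + (y')^2) = const.
Hence y' is constant, so y(x) is affine.
Fitting the endpoints (-3, 3) and (8, -2):
    slope m = ((-2) − 3) / (8 − (-3)) = -5/11,
    intercept c = 3 − m·(-3) = 18/11.
Extremal: y(x) = (-5/11) x + 18/11.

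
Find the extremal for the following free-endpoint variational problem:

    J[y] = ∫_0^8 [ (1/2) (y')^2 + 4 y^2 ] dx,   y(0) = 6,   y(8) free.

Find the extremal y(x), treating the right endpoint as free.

The Lagrangian L = (1/2) (y')^2 + 4 y^2 gives
    ∂L/∂y = 8 y,   ∂L/∂y' = y'.
Euler-Lagrange: y'' − 8 y = 0.
With k = sqrt(8), the general solution is
    y(x) = A cosh(sqrt(8) x) + B sinh(sqrt(8) x).
Fixed left endpoint y(0) = 6 ⇒ A = 6.
The right endpoint x = 8 is free, so the natural (transversality) condition is ∂L/∂y' |_{x=8} = 0, i.e. y'(8) = 0.
Compute y'(x) = A k sinh(k x) + B k cosh(k x), so
    y'(8) = A k sinh(k·8) + B k cosh(k·8) = 0
    ⇒ B = −A tanh(k·8) = − 6 tanh(sqrt(8)·8).
Therefore the extremal is
    y(x) = 6 cosh(sqrt(8) x) − 6 tanh(sqrt(8)·8) sinh(sqrt(8) x).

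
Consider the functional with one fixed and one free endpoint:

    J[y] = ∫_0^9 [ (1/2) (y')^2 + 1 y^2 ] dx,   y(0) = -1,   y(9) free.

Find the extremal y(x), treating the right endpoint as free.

The Lagrangian L = (1/2) (y')^2 + 1 y^2 gives
    ∂L/∂y = 2 y,   ∂L/∂y' = y'.
Euler-Lagrange: y'' − 2 y = 0.
With k = sqrt(2), the general solution is
    y(x) = A cosh(sqrt(2) x) + B sinh(sqrt(2) x).
Fixed left endpoint y(0) = -1 ⇒ A = -1.
The right endpoint x = 9 is free, so the natural (transversality) condition is ∂L/∂y' |_{x=9} = 0, i.e. y'(9) = 0.
Compute y'(x) = A k sinh(k x) + B k cosh(k x), so
    y'(9) = A k sinh(k·9) + B k cosh(k·9) = 0
    ⇒ B = −A tanh(k·9) = tanh(sqrt(2)·9).
Therefore the extremal is
    y(x) = −cosh(sqrt(2) x) + tanh(sqrt(2)·9) sinh(sqrt(2) x).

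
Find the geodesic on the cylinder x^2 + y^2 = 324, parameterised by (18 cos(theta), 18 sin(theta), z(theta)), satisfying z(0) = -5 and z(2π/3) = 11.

Parameterise the cylinder of radius R = 18 as
    r(θ) = (18 cos θ, 18 sin θ, z(θ)).
The arc-length element is
    ds = sqrt(324 + (dz/dθ)^2) dθ,
so the Lagrangian is L = sqrt(324 + z'^2).
L depends on z' only, not on z or θ, so ∂L/∂z = 0 and
    ∂L/∂z' = z' / sqrt(324 + z'^2).
The Euler-Lagrange equation gives
    d/dθ( z' / sqrt(324 + z'^2) ) = 0,
so z' is constant. Integrating once:
    z(θ) = a θ + b,
a helix on the cylinder (a straight line when the cylinder is unrolled). The constants a, b are determined by the endpoint conditions.
With endpoint conditions z(0) = -5 and z(2π/3) = 11: from z(0) = b we get b = -5, and a·2π/3 + -5 = 11 gives a = 24/π, so
    z(θ) = (24/π) θ − 5.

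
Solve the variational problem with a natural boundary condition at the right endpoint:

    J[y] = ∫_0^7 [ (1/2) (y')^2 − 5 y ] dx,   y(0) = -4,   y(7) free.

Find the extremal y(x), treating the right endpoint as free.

The Lagrangian L = (1/2) (y')^2 − 5 y gives
    ∂L/∂y = −5,   ∂L/∂y' = y'.
Euler-Lagrange: d/dx(y') − (−5) = 0, i.e. y'' + 5 = 0, so
    y(x) = −(5/2) x^2 + C1 x + C2.
Fixed left endpoint y(0) = -4 ⇒ C2 = -4.
The right endpoint x = 7 is free, so the natural (transversality) condition is ∂L/∂y' |_{x=7} = 0, i.e. y'(7) = 0.
Compute y'(x) = −5 x + C1, so y'(7) = −35 + C1 = 0 ⇒ C1 = 35.
Therefore the extremal is
    y(x) = −(5/2) x^2 + 35 x − 4.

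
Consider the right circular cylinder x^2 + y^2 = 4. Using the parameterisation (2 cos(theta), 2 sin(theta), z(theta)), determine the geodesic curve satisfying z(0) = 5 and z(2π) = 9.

Parameterise the cylinder of radius R = 2 as
    r(θ) = (2 cos θ, 2 sin θ, z(θ)).
The arc-length element is
    ds = sqrt(4 + (dz/dθ)^2) dθ,
so the Lagrangian is L = sqrt(4 + z'^2).
L depends on z' only, not on z or θ, so ∂L/∂z = 0 and
    ∂L/∂z' = z' / sqrt(4 + z'^2).
The Euler-Lagrange equation gives
    d/dθ( z' / sqrt(4 + z'^2) ) = 0,
so z' is constant. Integrating once:
    z(θ) = a θ + b,
a helix on the cylinder (a straight line when the cylinder is unrolled). The constants a, b are determined by the endpoint conditions.
With endpoint conditions z(0) = 5 and z(2π) = 9: from z(0) = b we get b = 5, and a·2π + 5 = 9 gives a = 2/π, so
    z(θ) = (2/π) θ + 5.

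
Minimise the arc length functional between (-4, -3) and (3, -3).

Arc-length functional: J[y] = ∫ sqrt(1 + (y')^2) dx.
Lagrangian L = sqrt(1 + (y')^2) has no explicit y dependence, so ∂L/∂y = 0 and the Euler-Lagrange equation gives
    d/dx( y' / sqrt(1 + (y')^2) ) = 0  ⇒  y' / sqrt(1 + (y')^2) = const.
Hence y' is constant, so y(x) is affine.
Fitting the endpoints (-4, -3) and (3, -3):
    slope m = ((-3) − (-3)) / (3 − (-4)) = 0,
    intercept c = (-3) − m·(-4) = -3.
Extremal: y(x) = -3.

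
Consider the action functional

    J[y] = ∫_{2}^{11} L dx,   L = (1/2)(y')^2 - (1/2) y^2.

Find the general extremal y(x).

The Lagrangian is L = (1/2)(y')^2 - (1/2) y^2.
∂L/∂y = -y.
∂L/∂y' = y'.
The Euler-Lagrange equation d/dx(∂L/∂y') − ∂L/∂y = 0 becomes:
    y'' + y = 0
General solution: y(x) = A sin(x) + B cos(x), where A and B are arbitrary constants fixed by the endpoint conditions.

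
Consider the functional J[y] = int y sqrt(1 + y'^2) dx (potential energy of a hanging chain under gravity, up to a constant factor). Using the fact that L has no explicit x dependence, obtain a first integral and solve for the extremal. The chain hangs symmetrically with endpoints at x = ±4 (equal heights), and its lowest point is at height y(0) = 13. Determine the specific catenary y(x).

The Lagrangian L(y, y') = y sqrt(1 + y'^2) has no explicit x dependence, so the Beltrami identity applies:
    L − y' ∂L/∂y' = C.
Compute ∂L/∂y' = y · y' / sqrt(1 + y'^2). Then
    L − y' ∂L/∂y'
    = y sqrt(1 + y'^2) − y · y'^2 / sqrt(1 + y'^2)
    = y (1 + y'^2 − y'^2) / sqrt(1 + y'^2)
    = y / sqrt(1 + y'^2) = C.
Squaring gives y^2 = C^2 (1 + y'^2), i.e.
    y'^2 = y^2 / C^2 − 1.
Separating variables,
    dy / sqrt(y^2 − C^2) = dx / C,
and integrating gives arccosh(y / C) = (x − a)/C, so
    y(x) = C cosh((x − a)/C),
the catenary. The constants C and a are fixed by the two endpoint conditions (and, for the hanging-chain problem, the length constraint selects C).
Now fit the given data. The endpoints x = ±4 are symmetric at equal height, so the catenary is even about its minimum: a = 0 and y(x) = C cosh(x/C). The lowest point is y(0) = C cosh(0) = C, and we are told y(0) = 13, so C = 13. Therefore
    y(x) = 13 cosh(x/13),
and at the endpoints
    y(±4) = 13 cosh(4/13).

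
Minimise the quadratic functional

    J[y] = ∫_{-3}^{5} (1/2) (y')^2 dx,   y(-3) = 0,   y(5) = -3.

The Lagrangian is L = (1/2) (y')^2.
Compute ∂L/∂y = 0, ∂L/∂y' = y'.
The Euler-Lagrange equation d/dx(∂L/∂y') − ∂L/∂y = 0 reduces to
    y'' = 0.
Its general solution is
    y(x) = A x + B,
with A, B fixed by the endpoint conditions.
Applying the endpoint conditions y(-3) = 0 and y(5) = -3: solve A·-3 + B = 0 and A·5 + B = -3. Subtracting gives A(5 − -3) = -3 − 0, so A = -3/8, and B = 0 − A·-3 = -9/8. Therefore
    y(x) = (-3/8) x - 9/8.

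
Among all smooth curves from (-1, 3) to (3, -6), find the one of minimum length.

Arc-length functional: J[y] = ∫ sqrt(1 + (y')^2) dx.
Lagrangian L = sqrt(1 + (y')^2) has no explicit y dependence, so ∂L/∂y = 0 and the Euler-Lagrange equation gives
    d/dx( y' / sqrt(1 + (y')^2) ) = 0  ⇒  y' / sqrt(1 + (y')^2) = const.
Hence y' is constant, so y(x) is affine.
Fitting the endpoints (-1, 3) and (3, -6):
    slope m = ((-6) − 3) / (3 − (-1)) = -9/4,
    intercept c = 3 − m·(-1) = 3/4.
Extremal: y(x) = (-9/4) x + 3/4.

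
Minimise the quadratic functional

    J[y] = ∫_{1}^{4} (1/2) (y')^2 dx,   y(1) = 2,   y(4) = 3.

The Lagrangian is L = (1/2) (y')^2.
Compute ∂L/∂y = 0, ∂L/∂y' = y'.
The Euler-Lagrange equation d/dx(∂L/∂y') − ∂L/∂y = 0 reduces to
    y'' = 0.
Its general solution is
    y(x) = A x + B,
with A, B fixed by the endpoint conditions.
Applying the endpoint conditions y(1) = 2 and y(4) = 3: solve A·1 + B = 2 and A·4 + B = 3. Subtracting gives A(4 − 1) = 3 − 2, so A = 1/3, and B = 2 − A·1 = 5/3. Therefore
    y(x) = (1/3) x + 5/3.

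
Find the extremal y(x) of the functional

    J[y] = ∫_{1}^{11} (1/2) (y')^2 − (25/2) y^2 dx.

The Lagrangian is L = (1/2) (y')^2 − (25/2) y^2.
Compute ∂L/∂y = -25y, ∂L/∂y' = y'.
The Euler-Lagrange equation d/dx(∂L/∂y') − ∂L/∂y = 0 reduces to
    y'' + 25 y = 0.
Its general solution is
    y(x) = A sin(5x) + B cos(5x),
with A, B fixed by the endpoint conditions.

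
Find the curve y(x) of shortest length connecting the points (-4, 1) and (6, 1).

Arc-length functional: J[y] = ∫ sqrt(1 + (y')^2) dx.
Lagrangian L = sqrt(1 + (y')^2) has no explicit y dependence, so ∂L/∂y = 0 and the Euler-Lagrange equation gives
    d/dx( y' / sqrt(1 + (y')^2) ) = 0  ⇒  y' / sqrt(1 + (y')^2) = const.
Hence y' is constant, so y(x) is affine.
Fitting the endpoints (-4, 1) and (6, 1):
    slope m = (1 − 1) / (6 − (-4)) = 0,
    intercept c = 1 − m·(-4) = 1.
Extremal: y(x) = 1.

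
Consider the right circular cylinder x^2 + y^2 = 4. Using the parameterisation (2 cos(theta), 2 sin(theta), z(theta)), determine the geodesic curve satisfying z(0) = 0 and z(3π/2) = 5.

Parameterise the cylinder of radius R = 2 as
    r(θ) = (2 cos θ, 2 sin θ, z(θ)).
The arc-length element is
    ds = sqrt(4 + (dz/dθ)^2) dθ,
so the Lagrangian is L = sqrt(4 + z'^2).
L depends on z' only, not on z or θ, so ∂L/∂z = 0 and
    ∂L/∂z' = z' / sqrt(4 + z'^2).
The Euler-Lagrange equation gives
    d/dθ( z' / sqrt(4 + z'^2) ) = 0,
so z' is constant. Integrating once:
    z(θ) = a θ + b,
a helix on the cylinder (a straight line when the cylinder is unrolled). The constants a, b are determined by the endpoint conditions.
With endpoint conditions z(0) = 0 and z(3π/2) = 5: from z(0) = b we get b = 0, and a·3π/2 + 0 = 5 gives a = 10/(3π), so
    z(θ) = (10/(3π)) θ.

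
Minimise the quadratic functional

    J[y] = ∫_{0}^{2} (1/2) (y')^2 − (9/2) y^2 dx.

The Lagrangian is L = (1/2) (y')^2 − (9/2) y^2.
Compute ∂L/∂y = -9y, ∂L/∂y' = y'.
The Euler-Lagrange equation d/dx(∂L/∂y') − ∂L/∂y = 0 reduces to
    y'' + 9 y = 0.
Its general solution is
    y(x) = A sin(3x) + B cos(3x),
with A, B fixed by the endpoint conditions.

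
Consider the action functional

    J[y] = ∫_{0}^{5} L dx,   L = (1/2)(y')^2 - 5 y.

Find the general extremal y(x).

The Lagrangian is L = (1/2)(y')^2 - 5 y.
∂L/∂y = -5.
∂L/∂y' = y'.
The Euler-Lagrange equation d/dx(∂L/∂y') − ∂L/∂y = 0 becomes:
    y'' + 5 = 0
General solution: y(x) = -(5/2) x^2 + A x + B, where A and B are arbitrary constants fixed by the endpoint conditions.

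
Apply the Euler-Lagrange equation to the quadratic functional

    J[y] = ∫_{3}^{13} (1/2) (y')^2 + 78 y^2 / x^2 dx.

The Lagrangian is L = (1/2) (y')^2 + 78 y^2 / x^2.
Compute ∂L/∂y = 156y/x^2, ∂L/∂y' = y'.
The Euler-Lagrange equation d/dx(∂L/∂y') − ∂L/∂y = 0 reduces to
    y'' − 156/x^2 · y = 0  (x > 0).
Its general solution is
    y(x) = A x^13 + B x^(-12),
with A, B fixed by the endpoint conditions.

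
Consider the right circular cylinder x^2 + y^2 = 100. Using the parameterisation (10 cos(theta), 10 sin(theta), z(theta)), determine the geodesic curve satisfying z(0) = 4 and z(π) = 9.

Parameterise the cylinder of radius R = 10 as
    r(θ) = (10 cos θ, 10 sin θ, z(θ)).
The arc-length element is
    ds = sqrt(100 + (dz/dθ)^2) dθ,
so the Lagrangian is L = sqrt(100 + z'^2).
L depends on z' only, not on z or θ, so ∂L/∂z = 0 and
    ∂L/∂z' = z' / sqrt(100 + z'^2).
The Euler-Lagrange equation gives
    d/dθ( z' / sqrt(100 + z'^2) ) = 0,
so z' is constant. Integrating once:
    z(θ) = a θ + b,
a helix on the cylinder (a straight line when the cylinder is unrolled). The constants a, b are determined by the endpoint conditions.
With endpoint conditions z(0) = 4 and z(π) = 9: from z(0) = b we get b = 4, and a·π + 4 = 9 gives a = 5/π, so
    z(θ) = (5/π) θ + 4.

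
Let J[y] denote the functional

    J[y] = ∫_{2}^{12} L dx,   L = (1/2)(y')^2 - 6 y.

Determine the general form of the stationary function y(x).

The Lagrangian is L = (1/2)(y')^2 - 6 y.
∂L/∂y = -6.
∂L/∂y' = y'.
The Euler-Lagrange equation d/dx(∂L/∂y') − ∂L/∂y = 0 becomes:
    y'' + 6 = 0
General solution: y(x) = -3 x^2 + A x + B, where A and B are arbitrary constants fixed by the endpoint conditions.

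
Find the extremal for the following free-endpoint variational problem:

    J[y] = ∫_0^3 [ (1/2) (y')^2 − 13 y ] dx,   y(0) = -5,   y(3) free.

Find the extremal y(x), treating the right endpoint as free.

The Lagrangian L = (1/2) (y')^2 − 13 y gives
    ∂L/∂y = −13,   ∂L/∂y' = y'.
Euler-Lagrange: d/dx(y') − (−13) = 0, i.e. y'' + 13 = 0, so
    y(x) = −(13/2) x^2 + C1 x + C2.
Fixed left endpoint y(0) = -5 ⇒ C2 = -5.
The right endpoint x = 3 is free, so the natural (transversality) condition is ∂L/∂y' |_{x=3} = 0, i.e. y'(3) = 0.
Compute y'(x) = −13 x + C1, so y'(3) = −39 + C1 = 0 ⇒ C1 = 39.
Therefore the extremal is
    y(x) = −(13/2) x^2 + 39 x − 5.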